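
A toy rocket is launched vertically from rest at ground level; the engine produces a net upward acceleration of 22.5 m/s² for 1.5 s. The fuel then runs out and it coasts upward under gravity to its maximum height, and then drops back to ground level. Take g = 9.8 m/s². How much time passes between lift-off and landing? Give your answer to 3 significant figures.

9.07 s

Phase 1 (powered ascent): v₀ = 0 m/s, a = 22.5 m/s².
v = v₀ + at = 0 + (22.5)(1.5) = 33.8 m/s
Δx = v₀t + ½at² = 0·1.5 + 0.5·22.5·1.5² = 25.3 m

Phase 2 (coasting upward): v₀ = 33.8 m/s, a = -9.8 m/s².
v = v₀ + at → t = (0 − 33.8) / -9.8 = 3.44 s
v² = v₀² + 2aΔx → Δx = (0² − 33.8²)/(2·-9.8) = 58.1 m

Phase 3 (free fall): v₀ = 0 m/s, a = -9.8 m/s².
Falls 83.4 m from rest: t = √(2·83.4/9.8) = 4.13 s; v = g·t = 40.4 m/s.
Total time = 1.50 + 3.44 + 4.13 = 9.07 s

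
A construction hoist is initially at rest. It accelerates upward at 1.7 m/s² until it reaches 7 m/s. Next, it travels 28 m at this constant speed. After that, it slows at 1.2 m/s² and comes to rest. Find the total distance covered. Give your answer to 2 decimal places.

62.83 m

Phase 1 (accelerating): v₀ = 0 m/s, a = 1.7 m/s².
v = v₀ + at → t = (7 − 0) / 1.7 = 4.12 s
v² = v₀² + 2aΔx → Δx = (7² − 0²)/(2·1.7) = 14.4 m

Phase 2 (constant speed): v₀ = 7.00 m/s, a = 0 m/s².
Constant speed: t = d/v = 28/7.00 = 4.00 s

Phase 3 (decelerating): v₀ = 7.00 m/s, a = -1.2 m/s².
v = v₀ + at → t = (0 − 7.00) / -1.2 = 5.83 s
v² = v₀² + 2aΔx → Δx = (0² − 7.00²)/(2·-1.2) = 20.4 m
Total distance = 14.4 + 28.0 + 20.4 = 62.8 m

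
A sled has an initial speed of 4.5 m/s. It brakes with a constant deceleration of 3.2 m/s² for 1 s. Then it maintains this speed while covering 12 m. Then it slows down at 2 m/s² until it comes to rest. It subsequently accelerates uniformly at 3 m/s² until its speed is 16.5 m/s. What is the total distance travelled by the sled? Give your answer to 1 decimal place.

60.7 m

Phase 1 (decelerating): v₀ = 4.50 m/s, a = -3.2 m/s².
v = v₀ + at = 4.50 + (-3.2)(1) = 1.30 m/s
Δx = v₀t + ½at² = 4.50·1 + 0.5·-3.2·1² = 2.90 m

Phase 2 (constant speed): v₀ = 1.30 m/s, a = 0 m/s².
Constant speed: t = d/v = 12/1.30 = 9.23 s

Phase 3 (decelerating): v₀ = 1.30 m/s, a = -2 m/s².
v = v₀ + at → t = (0 − 1.30) / -2 = 0.650 s
v² = v₀² + 2aΔx → Δx = (0² − 1.30²)/(2·-2) = 0.422 m

Phase 4 (accelerating): v₀ = 0 m/s, a = 3 m/s².
v = v₀ + at → t = (16.5 − 0) / 3 = 5.50 s
v² = v₀² + 2aΔx → Δx = (16.5² − 0²)/(2·3) = 45.4 m
Total distance = 2.90 + 12.0 + 0.422 + 45.4 = 60.7 m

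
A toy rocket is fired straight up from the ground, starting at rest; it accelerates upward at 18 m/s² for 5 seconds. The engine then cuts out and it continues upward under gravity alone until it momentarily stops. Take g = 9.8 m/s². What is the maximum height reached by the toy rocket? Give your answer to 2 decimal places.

Phase 1 (powered ascent): v₀ = 0 m/s, a = 18 m/s².
v = v₀ + at = 0 + (18)(5) = 90.0 m/s
Δx = v₀t + ½at² = 0·5 + 0.5·18·5² = 225 m

Phase 2 (coasting upward): v₀ = 90.0 m/s, a = -9.8 m/s².
v = v₀ + at → t = (0 − 90.0) / -9.8 = 9.18 s
v² = v₀² + 2aΔx → Δx = (0² − 90.0²)/(2·-9.8) = 413 m
Maximum height = 225 + 413 = 638 m

638.27 m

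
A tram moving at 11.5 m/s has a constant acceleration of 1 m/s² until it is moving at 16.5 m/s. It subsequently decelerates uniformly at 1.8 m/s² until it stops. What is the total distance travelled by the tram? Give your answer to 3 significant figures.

146 m

Phase 1 (accelerating): v₀ = 11.5 m/s, a = 1 m/s².
v = v₀ + at → t = (16.5 − 11.5) / 1 = 5.00 s
v² = v₀² + 2aΔx → Δx = (16.5² − 11.5²)/(2·1) = 70.0 m

Phase 2 (decelerating): v₀ = 16.5 m/s, a = -1.8 m/s².
v = v₀ + at → t = (0 − 16.5) / -1.8 = 9.17 s
v² = v₀² + 2aΔx → Δx = (0² − 16.5²)/(2·-1.8) = 75.6 m
Total distance = 70.0 + 75.6 = 146 m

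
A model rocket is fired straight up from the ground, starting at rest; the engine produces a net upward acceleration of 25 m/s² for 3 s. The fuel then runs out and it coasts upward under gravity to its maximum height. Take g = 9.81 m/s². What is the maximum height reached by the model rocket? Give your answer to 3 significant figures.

Phase 1 (powered ascent): v₀ = 0 m/s, a = 25 m/s².
v = v₀ + at = 0 + (25)(3) = 75.0 m/s
Δx = v₀t + ½at² = 0·3 + 0.5·25·3² = 112 m

Phase 2 (coasting upward): v₀ = 75.0 m/s, a = -9.81 m/s².
v = v₀ + at → t = (0 − 75.0) / -9.81 = 7.65 s
v² = v₀² + 2aΔx → Δx = (0² − 75.0²)/(2·-9.81) = 287 m
Maximum height = 112 + 287 = 399 m

399 m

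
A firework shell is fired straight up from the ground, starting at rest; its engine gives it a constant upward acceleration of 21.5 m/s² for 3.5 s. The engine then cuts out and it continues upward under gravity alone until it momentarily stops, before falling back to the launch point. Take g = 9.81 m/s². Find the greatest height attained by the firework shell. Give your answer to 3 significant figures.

420 m

Phase 1 (powered ascent): v₀ = 0 m/s, a = 21.5 m/s².
v = v₀ + at = 0 + (21.5)(3.5) = 75.2 m/s
Δx = v₀t + ½at² = 0·3.5 + 0.5·21.5·3.5² = 132 m

Phase 2 (coasting upward): v₀ = 75.2 m/s, a = -9.81 m/s².
v = v₀ + at → t = (0 − 75.2) / -9.81 = 7.67 s
v² = v₀² + 2aΔx → Δx = (0² − 75.2²)/(2·-9.81) = 289 m
Maximum height = 132 + 289 = 420 m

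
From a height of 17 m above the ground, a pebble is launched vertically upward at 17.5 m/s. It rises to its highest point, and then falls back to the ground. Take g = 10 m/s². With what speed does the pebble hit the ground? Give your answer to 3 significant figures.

Phase 1 (rising): v₀ = 17.5 m/s, a = -10 m/s².
v = v₀ + at → t = (0 − 17.5) / -10 = 1.75 s
v² = v₀² + 2aΔx → Δx = (0² − 17.5²)/(2·-10) = 15.3 m

Phase 2 (falling): v₀ = 0 m/s, a = -10 m/s².
Falls 32.3 m from rest: t = √(2·32.3/10) = 2.54 s; v = g·t = 25.4 m/s.
Final speed = 25.4 m/s

25.4 m/s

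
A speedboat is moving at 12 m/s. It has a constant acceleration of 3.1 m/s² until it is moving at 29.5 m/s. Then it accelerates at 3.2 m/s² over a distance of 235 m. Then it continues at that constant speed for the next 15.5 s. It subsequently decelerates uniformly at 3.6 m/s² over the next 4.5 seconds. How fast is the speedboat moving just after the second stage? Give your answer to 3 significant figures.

48.7 m/s

Phase 1 (accelerating): v₀ = 12.0 m/s, a = 3.1 m/s².
v = v₀ + at → t = (29.5 − 12.0) / 3.1 = 5.65 s
v² = v₀² + 2aΔx → Δx = (29.5² − 12.0²)/(2·3.1) = 117 m

Phase 2 (accelerating): v₀ = 29.5 m/s, a = 3.2 m/s².
v² = v₀² + 2aΔx = 29.5² + 2·3.2·235 = 2370 → v = 48.7 m/s
t = (v − v₀)/a = (48.7 − 29.5)/3.2 = 6.01 s
Speed at end of phase 2 = 48.7 m/s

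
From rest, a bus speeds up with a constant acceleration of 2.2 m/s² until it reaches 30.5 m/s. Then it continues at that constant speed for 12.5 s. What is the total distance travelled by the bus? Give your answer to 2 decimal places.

Phase 1 (accelerating): v₀ = 0 m/s, a = 2.2 m/s².
v = v₀ + at → t = (30.5 − 0) / 2.2 = 13.9 s
v² = v₀² + 2aΔx → Δx = (30.5² − 0²)/(2·2.2) = 211 m

Phase 2 (constant speed): v₀ = 30.5 m/s, a = 0 m/s².
v = v₀ + at = 30.5 + (0)(12.5) = 30.5 m/s
Δx = v₀t + ½at² = 30.5·12.5 + 0.5·0·12.5² = 381 m
Total distance = 211 + 381 = 593 m

592.67 m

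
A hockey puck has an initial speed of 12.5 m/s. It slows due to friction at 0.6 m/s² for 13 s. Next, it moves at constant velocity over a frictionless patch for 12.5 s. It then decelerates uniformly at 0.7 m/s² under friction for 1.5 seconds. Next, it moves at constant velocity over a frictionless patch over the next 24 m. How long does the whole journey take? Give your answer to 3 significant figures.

33.6 s

Phase 1 (decelerating): v₀ = 12.5 m/s, a = -0.6 m/s².
v = v₀ + at = 12.5 + (-0.6)(13) = 4.70 m/s
Δx = v₀t + ½at² = 12.5·13 + 0.5·-0.6·13² = 112 m

Phase 2 (constant speed): v₀ = 4.70 m/s, a = 0 m/s².
v = v₀ + at = 4.70 + (0)(12.5) = 4.70 m/s
Δx = v₀t + ½at² = 4.70·12.5 + 0.5·0·12.5² = 58.8 m

Phase 3 (decelerating): v₀ = 4.70 m/s, a = -0.7 m/s².
v = v₀ + at = 4.70 + (-0.7)(1.5) = 3.65 m/s
Δx = v₀t + ½at² = 4.70·1.5 + 0.5·-0.7·1.5² = 6.26 m

Phase 4 (constant speed): v₀ = 3.65 m/s, a = 0 m/s².
Constant speed: t = d/v = 24/3.65 = 6.58 s
Total time = 13.0 + 12.5 + 1.50 + 6.58 = 33.6 s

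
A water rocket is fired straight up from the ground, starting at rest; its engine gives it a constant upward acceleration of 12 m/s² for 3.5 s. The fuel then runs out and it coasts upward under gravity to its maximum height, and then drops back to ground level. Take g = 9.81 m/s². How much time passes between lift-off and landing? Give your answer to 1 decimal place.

Phase 1 (powered ascent): v₀ = 0 m/s, a = 12 m/s².
v = v₀ + at = 0 + (12)(3.5) = 42.0 m/s
Δx = v₀t + ½at² = 0·3.5 + 0.5·12·3.5² = 73.5 m

Phase 2 (coasting upward): v₀ = 42.0 m/s, a = -9.81 m/s².
v = v₀ + at → t = (0 − 42.0) / -9.81 = 4.28 s
v² = v₀² + 2aΔx → Δx = (0² − 42.0²)/(2·-9.81) = 89.9 m

Phase 3 (free fall): v₀ = 0 m/s, a = -9.81 m/s².
Falls 163 m from rest: t = √(2·163/9.81) = 5.77 s; v = g·t = 56.6 m/s.
Total time = 3.50 + 4.28 + 5.77 = 13.6 s

13.6 s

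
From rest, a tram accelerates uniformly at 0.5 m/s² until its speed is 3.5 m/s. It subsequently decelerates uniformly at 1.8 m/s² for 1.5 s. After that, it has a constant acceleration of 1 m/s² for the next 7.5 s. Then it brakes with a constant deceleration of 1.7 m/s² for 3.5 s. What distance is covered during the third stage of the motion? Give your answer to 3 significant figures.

Phase 1 (accelerating): v₀ = 0 m/s, a = 0.5 m/s².
v = v₀ + at → t = (3.5 − 0) / 0.5 = 7.00 s
v² = v₀² + 2aΔx → Δx = (3.5² − 0²)/(2·0.5) = 12.2 m

Phase 2 (decelerating): v₀ = 3.50 m/s, a = -1.8 m/s².
v = v₀ + at = 3.50 + (-1.8)(1.5) = 0.800 m/s
Δx = v₀t + ½at² = 3.50·1.5 + 0.5·-1.8·1.5² = 3.22 m

Phase 3 (accelerating): v₀ = 0.800 m/s, a = 1 m/s².
v = v₀ + at = 0.800 + (1)(7.5) = 8.30 m/s
Δx = v₀t + ½at² = 0.800·7.5 + 0.5·1·7.5² = 34.1 m
Distance in phase 3 = 34.1 m

34.1 m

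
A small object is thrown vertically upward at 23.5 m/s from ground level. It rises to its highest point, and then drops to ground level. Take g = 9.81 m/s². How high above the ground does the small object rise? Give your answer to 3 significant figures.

28.1 m

Phase 1 (rising): v₀ = 23.5 m/s, a = -9.81 m/s².
v = v₀ + at → t = (0 − 23.5) / -9.81 = 2.40 s
v² = v₀² + 2aΔx → Δx = (0² − 23.5²)/(2·-9.81) = 28.1 m
Maximum height = 28.1 m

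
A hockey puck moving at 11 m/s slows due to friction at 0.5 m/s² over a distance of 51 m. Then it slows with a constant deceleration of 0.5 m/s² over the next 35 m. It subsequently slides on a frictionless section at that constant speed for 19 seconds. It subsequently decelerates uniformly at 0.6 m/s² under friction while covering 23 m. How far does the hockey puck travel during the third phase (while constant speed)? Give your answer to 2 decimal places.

112.41 m

Phase 1 (decelerating): v₀ = 11.0 m/s, a = -0.5 m/s².
v² = v₀² + 2aΔx = 11.0² + 2·-0.5·51 = 70.0 → v = 8.37 m/s
t = (v − v₀)/a = (8.37 − 11.0)/-0.5 = 5.27 s

Phase 2 (decelerating): v₀ = 8.37 m/s, a = -0.5 m/s².
v² = v₀² + 2aΔx = 8.37² + 2·-0.5·35 = 35.0 → v = 5.92 m/s
t = (v − v₀)/a = (5.92 − 8.37)/-0.5 = 4.90 s

Phase 3 (constant speed): v₀ = 5.92 m/s, a = 0 m/s².
v = v₀ + at = 5.92 + (0)(19) = 5.92 m/s
Δx = v₀t + ½at² = 5.92·19 + 0.5·0·19² = 112 m
Distance in phase 3 = 112 m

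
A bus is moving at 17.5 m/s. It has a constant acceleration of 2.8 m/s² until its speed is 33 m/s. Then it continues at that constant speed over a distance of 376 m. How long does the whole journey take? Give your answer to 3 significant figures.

16.9 s

Phase 1 (accelerating): v₀ = 17.5 m/s, a = 2.8 m/s².
v = v₀ + at → t = (33 − 17.5) / 2.8 = 5.54 s
v² = v₀² + 2aΔx → Δx = (33² − 17.5²)/(2·2.8) = 140 m

Phase 2 (constant speed): v₀ = 33.0 m/s, a = 0 m/s².
Constant speed: t = d/v = 376/33.0 = 11.4 s
Total time = 5.54 + 11.4 = 16.9 s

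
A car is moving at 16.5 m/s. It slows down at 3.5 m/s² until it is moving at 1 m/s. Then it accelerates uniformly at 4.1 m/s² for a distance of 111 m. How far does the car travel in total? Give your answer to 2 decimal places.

149.75 m

Phase 1 (decelerating): v₀ = 16.5 m/s, a = -3.5 m/s².
v = v₀ + at → t = (1 − 16.5) / -3.5 = 4.43 s
v² = v₀² + 2aΔx → Δx = (1² − 16.5²)/(2·-3.5) = 38.8 m

Phase 2 (accelerating): v₀ = 1.00 m/s, a = 4.1 m/s².
v² = v₀² + 2aΔx = 1.00² + 2·4.1·111 = 911 → v = 30.2 m/s
t = (v − v₀)/a = (30.2 − 1.00)/4.1 = 7.12 s
Total distance = 38.8 + 111 = 150 m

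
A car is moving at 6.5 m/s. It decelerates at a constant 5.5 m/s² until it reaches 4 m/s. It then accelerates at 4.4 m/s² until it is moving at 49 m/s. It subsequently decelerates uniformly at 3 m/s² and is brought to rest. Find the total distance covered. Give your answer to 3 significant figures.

Phase 1 (decelerating): v₀ = 6.50 m/s, a = -5.5 m/s².
v = v₀ + at → t = (4 − 6.50) / -5.5 = 0.455 s
v² = v₀² + 2aΔx → Δx = (4² − 6.50²)/(2·-5.5) = 2.39 m

Phase 2 (accelerating): v₀ = 4.00 m/s, a = 4.4 m/s².
v = v₀ + at → t = (49 − 4.00) / 4.4 = 10.2 s
v² = v₀² + 2aΔx → Δx = (49² − 4.00²)/(2·4.4) = 271 m

Phase 3 (decelerating): v₀ = 49.0 m/s, a = -3 m/s².
v = v₀ + at → t = (0 − 49.0) / -3 = 16.3 s
v² = v₀² + 2aΔx → Δx = (0² − 49.0²)/(2·-3) = 400 m
Total distance = 2.39 + 271 + 400 = 674 m

674 m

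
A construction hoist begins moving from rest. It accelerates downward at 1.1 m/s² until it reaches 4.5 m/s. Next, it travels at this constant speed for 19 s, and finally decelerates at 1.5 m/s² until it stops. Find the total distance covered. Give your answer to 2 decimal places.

Phase 1 (accelerating): v₀ = 0 m/s, a = 1.1 m/s².
v = v₀ + at → t = (4.5 − 0) / 1.1 = 4.09 s
v² = v₀² + 2aΔx → Δx = (4.5² − 0²)/(2·1.1) = 9.20 m

Phase 2 (constant speed): v₀ = 4.50 m/s, a = 0 m/s².
v = v₀ + at = 4.50 + (0)(19) = 4.50 m/s
Δx = v₀t + ½at² = 4.50·19 + 0.5·0·19² = 85.5 m

Phase 3 (decelerating): v₀ = 4.50 m/s, a = -1.5 m/s².
v = v₀ + at → t = (0 − 4.50) / -1.5 = 3.00 s
v² = v₀² + 2aΔx → Δx = (0² − 4.50²)/(2·-1.5) = 6.75 m
Total distance = 9.20 + 85.5 + 6.75 = 101 m

101.45 m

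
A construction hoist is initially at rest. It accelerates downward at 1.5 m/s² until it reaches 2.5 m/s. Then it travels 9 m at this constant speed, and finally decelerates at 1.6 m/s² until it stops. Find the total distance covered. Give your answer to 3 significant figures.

13.0 m

Phase 1 (accelerating): v₀ = 0 m/s, a = 1.5 m/s².
v = v₀ + at → t = (2.5 − 0) / 1.5 = 1.67 s
v² = v₀² + 2aΔx → Δx = (2.5² − 0²)/(2·1.5) = 2.08 m

Phase 2 (constant speed): v₀ = 2.50 m/s, a = 0 m/s².
Constant speed: t = d/v = 9/2.50 = 3.60 s

Phase 3 (decelerating): v₀ = 2.50 m/s, a = -1.6 m/s².
v = v₀ + at → t = (0 − 2.50) / -1.6 = 1.56 s
v² = v₀² + 2aΔx → Δx = (0² − 2.50²)/(2·-1.6) = 1.95 m
Total distance = 2.08 + 9.00 + 1.95 = 13.0 m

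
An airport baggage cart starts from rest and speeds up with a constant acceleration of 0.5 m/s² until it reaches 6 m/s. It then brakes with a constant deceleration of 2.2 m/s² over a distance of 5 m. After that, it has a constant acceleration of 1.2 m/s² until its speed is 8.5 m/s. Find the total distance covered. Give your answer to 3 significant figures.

Phase 1 (accelerating): v₀ = 0 m/s, a = 0.5 m/s².
v = v₀ + at → t = (6 − 0) / 0.5 = 12.0 s
v² = v₀² + 2aΔx → Δx = (6² − 0²)/(2·0.5) = 36.0 m

Phase 2 (decelerating): v₀ = 6.00 m/s, a = -2.2 m/s².
v² = v₀² + 2aΔx = 6.00² + 2·-2.2·5 = 14.0 → v = 3.74 m/s
t = (v − v₀)/a = (3.74 − 6.00)/-2.2 = 1.03 s

Phase 3 (accelerating): v₀ = 3.74 m/s, a = 1.2 m/s².
v = v₀ + at → t = (8.5 − 3.74) / 1.2 = 3.97 s
v² = v₀² + 2aΔx → Δx = (8.5² − 3.74²)/(2·1.2) = 24.3 m
Total distance = 36.0 + 5.00 + 24.3 = 65.3 m

65.3 m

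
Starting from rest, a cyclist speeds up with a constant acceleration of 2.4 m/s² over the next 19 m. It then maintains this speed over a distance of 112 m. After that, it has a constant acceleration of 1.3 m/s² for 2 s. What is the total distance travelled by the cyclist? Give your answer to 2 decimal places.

152.70 m

Phase 1 (accelerating): v₀ = 0 m/s, a = 2.4 m/s².
v² = v₀² + 2aΔx = 0² + 2·2.4·19 = 91.2 → v = 9.55 m/s
t = (v − v₀)/a = (9.55 − 0)/2.4 = 3.98 s

Phase 2 (constant speed): v₀ = 9.55 m/s, a = 0 m/s².
Constant speed: t = d/v = 112/9.55 = 11.7 s

Phase 3 (accelerating): v₀ = 9.55 m/s, a = 1.3 m/s².
v = v₀ + at = 9.55 + (1.3)(2) = 12.1 m/s
Δx = v₀t + ½at² = 9.55·2 + 0.5·1.3·2² = 21.7 m
Total distance = 19.0 + 112 + 21.7 = 153 m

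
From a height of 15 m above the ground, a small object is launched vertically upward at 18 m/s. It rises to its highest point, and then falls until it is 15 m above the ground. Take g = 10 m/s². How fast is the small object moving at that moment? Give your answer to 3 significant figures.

Phase 1 (rising): v₀ = 18.0 m/s, a = -10 m/s².
v = v₀ + at → t = (0 − 18.0) / -10 = 1.80 s
v² = v₀² + 2aΔx → Δx = (0² − 18.0²)/(2·-10) = 16.2 m

Phase 2 (falling): v₀ = 0 m/s, a = -10 m/s².
Falls 16.2 m from rest: t = √(2·16.2/10) = 1.80 s; v = g·t = 18.0 m/s.
Final speed = 18.0 m/s

18.0 m/s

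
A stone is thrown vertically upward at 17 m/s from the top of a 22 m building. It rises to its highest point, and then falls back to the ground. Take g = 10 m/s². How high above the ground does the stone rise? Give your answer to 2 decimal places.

36.45 m

Phase 1 (rising): v₀ = 17.0 m/s, a = -10 m/s².
v = v₀ + at → t = (0 − 17.0) / -10 = 1.70 s
v² = v₀² + 2aΔx → Δx = (0² − 17.0²)/(2·-10) = 14.4 m
Maximum height = 22 + 14.4 = 36.5 m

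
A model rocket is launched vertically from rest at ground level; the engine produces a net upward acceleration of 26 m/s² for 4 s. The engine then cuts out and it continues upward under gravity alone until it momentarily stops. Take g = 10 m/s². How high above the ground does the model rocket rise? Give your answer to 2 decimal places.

Phase 1 (powered ascent): v₀ = 0 m/s, a = 26 m/s².
v = v₀ + at = 0 + (26)(4) = 104 m/s
Δx = v₀t + ½at² = 0·4 + 0.5·26·4² = 208 m

Phase 2 (coasting upward): v₀ = 104 m/s, a = -10 m/s².
v = v₀ + at → t = (0 − 104) / -10 = 10.4 s
v² = v₀² + 2aΔx → Δx = (0² − 104²)/(2·-10) = 541 m
Maximum height = 208 + 541 = 749 m

748.80 m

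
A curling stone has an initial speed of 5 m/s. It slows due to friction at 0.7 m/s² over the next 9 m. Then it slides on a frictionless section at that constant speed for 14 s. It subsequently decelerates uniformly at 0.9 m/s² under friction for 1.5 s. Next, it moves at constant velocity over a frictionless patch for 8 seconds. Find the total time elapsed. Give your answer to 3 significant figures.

25.6 s

Phase 1 (decelerating): v₀ = 5.00 m/s, a = -0.7 m/s².
v² = v₀² + 2aΔx = 5.00² + 2·-0.7·9 = 12.4 → v = 3.52 m/s
t = (v − v₀)/a = (3.52 − 5.00)/-0.7 = 2.11 s

Phase 2 (constant speed): v₀ = 3.52 m/s, a = 0 m/s².
v = v₀ + at = 3.52 + (0)(14) = 3.52 m/s
Δx = v₀t + ½at² = 3.52·14 + 0.5·0·14² = 49.3 m

Phase 3 (decelerating): v₀ = 3.52 m/s, a = -0.9 m/s².
v = v₀ + at = 3.52 + (-0.9)(1.5) = 2.17 m/s
Δx = v₀t + ½at² = 3.52·1.5 + 0.5·-0.9·1.5² = 4.27 m

Phase 4 (constant speed): v₀ = 2.17 m/s, a = 0 m/s².
v = v₀ + at = 2.17 + (0)(8) = 2.17 m/s
Δx = v₀t + ½at² = 2.17·8 + 0.5·0·8² = 17.4 m
Total time = 2.11 + 14.0 + 1.50 + 8.00 = 25.6 s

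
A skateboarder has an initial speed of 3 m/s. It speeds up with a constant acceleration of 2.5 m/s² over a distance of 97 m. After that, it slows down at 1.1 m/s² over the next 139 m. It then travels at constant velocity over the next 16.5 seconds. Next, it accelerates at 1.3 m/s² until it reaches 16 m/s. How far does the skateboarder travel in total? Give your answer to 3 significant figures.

488 m

Phase 1 (accelerating): v₀ = 3.00 m/s, a = 2.5 m/s².
v² = v₀² + 2aΔx = 3.00² + 2·2.5·97 = 494 → v = 22.2 m/s
t = (v − v₀)/a = (22.2 − 3.00)/2.5 = 7.69 s

Phase 2 (decelerating): v₀ = 22.2 m/s, a = -1.1 m/s².
v² = v₀² + 2aΔx = 22.2² + 2·-1.1·139 = 188 → v = 13.7 m/s
t = (v − v₀)/a = (13.7 − 22.2)/-1.1 = 7.73 s

Phase 3 (constant speed): v₀ = 13.7 m/s, a = 0 m/s².
v = v₀ + at = 13.7 + (0)(16.5) = 13.7 m/s
Δx = v₀t + ½at² = 13.7·16.5 + 0.5·0·16.5² = 226 m

Phase 4 (accelerating): v₀ = 13.7 m/s, a = 1.3 m/s².
v = v₀ + at → t = (16 − 13.7) / 1.3 = 1.75 s
v² = v₀² + 2aΔx → Δx = (16² − 13.7²)/(2·1.3) = 26.1 m
Total distance = 97.0 + 139 + 226 + 26.1 = 488 m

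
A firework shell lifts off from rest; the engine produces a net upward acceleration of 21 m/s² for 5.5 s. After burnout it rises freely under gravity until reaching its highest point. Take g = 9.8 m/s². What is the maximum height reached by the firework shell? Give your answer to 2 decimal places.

Phase 1 (powered ascent): v₀ = 0 m/s, a = 21 m/s².
v = v₀ + at = 0 + (21)(5.5) = 116 m/s
Δx = v₀t + ½at² = 0·5.5 + 0.5·21·5.5² = 318 m

Phase 2 (coasting upward): v₀ = 116 m/s, a = -9.8 m/s².
v = v₀ + at → t = (0 − 116) / -9.8 = 11.8 s
v² = v₀² + 2aΔx → Δx = (0² − 116²)/(2·-9.8) = 681 m
Maximum height = 318 + 681 = 998 m

998.25 m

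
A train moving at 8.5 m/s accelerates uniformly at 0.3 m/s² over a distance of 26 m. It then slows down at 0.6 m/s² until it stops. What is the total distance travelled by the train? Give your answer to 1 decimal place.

99.2 m

Phase 1 (accelerating): v₀ = 8.50 m/s, a = 0.3 m/s².
v² = v₀² + 2aΔx = 8.50² + 2·0.3·26 = 87.8 → v = 9.37 m/s
t = (v − v₀)/a = (9.37 − 8.50)/0.3 = 2.91 s

Phase 2 (decelerating): v₀ = 9.37 m/s, a = -0.6 m/s².
v = v₀ + at → t = (0 − 9.37) / -0.6 = 15.6 s
v² = v₀² + 2aΔx → Δx = (0² − 9.37²)/(2·-0.6) = 73.2 m
Total distance = 26.0 + 73.2 = 99.2 m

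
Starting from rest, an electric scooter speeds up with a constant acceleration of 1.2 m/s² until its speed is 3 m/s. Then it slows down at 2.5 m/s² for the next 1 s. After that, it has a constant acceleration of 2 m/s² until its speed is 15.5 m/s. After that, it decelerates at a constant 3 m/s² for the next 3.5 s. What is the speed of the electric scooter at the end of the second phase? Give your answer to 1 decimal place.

Phase 1 (accelerating): v₀ = 0 m/s, a = 1.2 m/s².
v = v₀ + at → t = (3 − 0) / 1.2 = 2.50 s
v² = v₀² + 2aΔx → Δx = (3² − 0²)/(2·1.2) = 3.75 m

Phase 2 (decelerating): v₀ = 3.00 m/s, a = -2.5 m/s².
v = v₀ + at = 3.00 + (-2.5)(1) = 0.500 m/s
Δx = v₀t + ½at² = 3.00·1 + 0.5·-2.5·1² = 1.75 m
Speed at end of phase 2 = 0.500 m/s

0.5 m/s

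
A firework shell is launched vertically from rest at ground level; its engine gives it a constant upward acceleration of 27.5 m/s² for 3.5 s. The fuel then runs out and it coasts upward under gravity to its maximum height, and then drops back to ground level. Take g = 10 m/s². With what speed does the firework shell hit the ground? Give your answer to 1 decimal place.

112.4 m/s

Phase 1 (powered ascent): v₀ = 0 m/s, a = 27.5 m/s².
v = v₀ + at = 0 + (27.5)(3.5) = 96.2 m/s
Δx = v₀t + ½at² = 0·3.5 + 0.5·27.5·3.5² = 168 m

Phase 2 (coasting upward): v₀ = 96.2 m/s, a = -10 m/s².
v = v₀ + at → t = (0 − 96.2) / -10 = 9.62 s
v² = v₀² + 2aΔx → Δx = (0² − 96.2²)/(2·-10) = 463 m

Phase 3 (free fall): v₀ = 0 m/s, a = -10 m/s².
Falls 632 m from rest: t = √(2·632/10) = 11.2 s; v = g·t = 112 m/s.
Impact speed = 112 m/s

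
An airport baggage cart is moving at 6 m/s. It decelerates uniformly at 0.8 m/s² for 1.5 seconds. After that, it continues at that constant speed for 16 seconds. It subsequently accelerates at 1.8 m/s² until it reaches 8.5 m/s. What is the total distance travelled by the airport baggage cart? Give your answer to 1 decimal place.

Phase 1 (decelerating): v₀ = 6.00 m/s, a = -0.8 m/s².
v = v₀ + at = 6.00 + (-0.8)(1.5) = 4.80 m/s
Δx = v₀t + ½at² = 6.00·1.5 + 0.5·-0.8·1.5² = 8.10 m

Phase 2 (constant speed): v₀ = 4.80 m/s, a = 0 m/s².
v = v₀ + at = 4.80 + (0)(16) = 4.80 m/s
Δx = v₀t + ½at² = 4.80·16 + 0.5·0·16² = 76.8 m

Phase 3 (accelerating): v₀ = 4.80 m/s, a = 1.8 m/s².
v = v₀ + at → t = (8.5 − 4.80) / 1.8 = 2.06 s
v² = v₀² + 2aΔx → Δx = (8.5² − 4.80²)/(2·1.8) = 13.7 m
Total distance = 8.10 + 76.8 + 13.7 = 98.6 m

98.6 m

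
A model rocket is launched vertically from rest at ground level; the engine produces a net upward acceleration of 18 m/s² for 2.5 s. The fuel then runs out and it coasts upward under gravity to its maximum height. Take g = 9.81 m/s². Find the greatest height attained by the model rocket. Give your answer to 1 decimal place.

159.5 m

Phase 1 (powered ascent): v₀ = 0 m/s, a = 18 m/s².
v = v₀ + at = 0 + (18)(2.5) = 45.0 m/s
Δx = v₀t + ½at² = 0·2.5 + 0.5·18·2.5² = 56.2 m

Phase 2 (coasting upward): v₀ = 45.0 m/s, a = -9.81 m/s².
v = v₀ + at → t = (0 − 45.0) / -9.81 = 4.59 s
v² = v₀² + 2aΔx → Δx = (0² − 45.0²)/(2·-9.81) = 103 m
Maximum height = 56.2 + 103 = 159 m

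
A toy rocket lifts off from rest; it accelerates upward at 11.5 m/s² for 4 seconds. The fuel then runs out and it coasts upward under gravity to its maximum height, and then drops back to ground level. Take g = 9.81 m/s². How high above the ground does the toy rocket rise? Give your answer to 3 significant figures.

200 m

Phase 1 (powered ascent): v₀ = 0 m/s, a = 11.5 m/s².
v = v₀ + at = 0 + (11.5)(4) = 46.0 m/s
Δx = v₀t + ½at² = 0·4 + 0.5·11.5·4² = 92.0 m

Phase 2 (coasting upward): v₀ = 46.0 m/s, a = -9.81 m/s².
v = v₀ + at → t = (0 − 46.0) / -9.81 = 4.69 s
v² = v₀² + 2aΔx → Δx = (0² − 46.0²)/(2·-9.81) = 108 m
Maximum height = 92.0 + 108 = 200 m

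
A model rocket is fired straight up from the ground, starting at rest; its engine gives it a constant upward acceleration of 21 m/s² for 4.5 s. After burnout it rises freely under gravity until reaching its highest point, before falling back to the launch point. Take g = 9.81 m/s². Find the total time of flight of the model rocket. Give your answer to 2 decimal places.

25.80 s

Phase 1 (powered ascent): v₀ = 0 m/s, a = 21 m/s².
v = v₀ + at = 0 + (21)(4.5) = 94.5 m/s
Δx = v₀t + ½at² = 0·4.5 + 0.5·21·4.5² = 213 m

Phase 2 (coasting upward): v₀ = 94.5 m/s, a = -9.81 m/s².
v = v₀ + at → t = (0 − 94.5) / -9.81 = 9.63 s
v² = v₀² + 2aΔx → Δx = (0² − 94.5²)/(2·-9.81) = 455 m

Phase 3 (free fall): v₀ = 0 m/s, a = -9.81 m/s².
Falls 668 m from rest: t = √(2·668/9.81) = 11.7 s; v = g·t = 114 m/s.
Total time = 4.50 + 9.63 + 11.7 = 25.8 s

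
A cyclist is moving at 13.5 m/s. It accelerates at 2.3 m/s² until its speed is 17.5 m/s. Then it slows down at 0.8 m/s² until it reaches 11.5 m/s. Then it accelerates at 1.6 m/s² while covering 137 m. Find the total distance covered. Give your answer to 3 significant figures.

Phase 1 (accelerating): v₀ = 13.5 m/s, a = 2.3 m/s².
v = v₀ + at → t = (17.5 − 13.5) / 2.3 = 1.74 s
v² = v₀² + 2aΔx → Δx = (17.5² − 13.5²)/(2·2.3) = 27.0 m

Phase 2 (decelerating): v₀ = 17.5 m/s, a = -0.8 m/s².
v = v₀ + at → t = (11.5 − 17.5) / -0.8 = 7.50 s
v² = v₀² + 2aΔx → Δx = (11.5² − 17.5²)/(2·-0.8) = 109 m

Phase 3 (accelerating): v₀ = 11.5 m/s, a = 1.6 m/s².
v² = v₀² + 2aΔx = 11.5² + 2·1.6·137 = 571 → v = 23.9 m/s
t = (v − v₀)/a = (23.9 − 11.5)/1.6 = 7.74 s
Total distance = 27.0 + 109 + 137 = 273 m

273 m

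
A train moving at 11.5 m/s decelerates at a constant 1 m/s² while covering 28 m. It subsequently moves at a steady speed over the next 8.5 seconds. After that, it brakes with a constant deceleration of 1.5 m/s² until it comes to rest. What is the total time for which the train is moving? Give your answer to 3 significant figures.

Phase 1 (decelerating): v₀ = 11.5 m/s, a = -1 m/s².
v² = v₀² + 2aΔx = 11.5² + 2·-1·28 = 76.2 → v = 8.73 m/s
t = (v − v₀)/a = (8.73 − 11.5)/-1 = 2.77 s

Phase 2 (constant speed): v₀ = 8.73 m/s, a = 0 m/s².
v = v₀ + at = 8.73 + (0)(8.5) = 8.73 m/s
Δx = v₀t + ½at² = 8.73·8.5 + 0.5·0·8.5² = 74.2 m

Phase 3 (decelerating): v₀ = 8.73 m/s, a = -1.5 m/s².
v = v₀ + at → t = (0 − 8.73) / -1.5 = 5.82 s
v² = v₀² + 2aΔx → Δx = (0² − 8.73²)/(2·-1.5) = 25.4 m
Total time = 2.77 + 8.50 + 5.82 = 17.1 s

17.1 s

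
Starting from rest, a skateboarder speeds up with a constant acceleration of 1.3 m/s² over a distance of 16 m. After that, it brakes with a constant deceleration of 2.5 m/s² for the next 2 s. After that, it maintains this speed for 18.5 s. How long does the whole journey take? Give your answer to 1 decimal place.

Phase 1 (accelerating): v₀ = 0 m/s, a = 1.3 m/s².
v² = v₀² + 2aΔx = 0² + 2·1.3·16 = 41.6 → v = 6.45 m/s
t = (v − v₀)/a = (6.45 − 0)/1.3 = 4.96 s

Phase 2 (decelerating): v₀ = 6.45 m/s, a = -2.5 m/s².
v = v₀ + at = 6.45 + (-2.5)(2) = 1.45 m/s
Δx = v₀t + ½at² = 6.45·2 + 0.5·-2.5·2² = 7.90 m

Phase 3 (constant speed): v₀ = 1.45 m/s, a = 0 m/s².
v = v₀ + at = 1.45 + (0)(18.5) = 1.45 m/s
Δx = v₀t + ½at² = 1.45·18.5 + 0.5·0·18.5² = 26.8 m
Total time = 4.96 + 2.00 + 18.5 = 25.5 s

25.5 s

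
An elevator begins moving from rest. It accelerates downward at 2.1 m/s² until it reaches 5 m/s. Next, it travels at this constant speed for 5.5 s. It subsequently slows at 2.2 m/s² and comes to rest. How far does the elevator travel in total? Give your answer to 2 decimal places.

39.13 m

Phase 1 (accelerating): v₀ = 0 m/s, a = 2.1 m/s².
v = v₀ + at → t = (5 − 0) / 2.1 = 2.38 s
v² = v₀² + 2aΔx → Δx = (5² − 0²)/(2·2.1) = 5.95 m

Phase 2 (constant speed): v₀ = 5.00 m/s, a = 0 m/s².
v = v₀ + at = 5.00 + (0)(5.5) = 5.00 m/s
Δx = v₀t + ½at² = 5.00·5.5 + 0.5·0·5.5² = 27.5 m

Phase 3 (decelerating): v₀ = 5.00 m/s, a = -2.2 m/s².
v = v₀ + at → t = (0 − 5.00) / -2.2 = 2.27 s
v² = v₀² + 2aΔx → Δx = (0² − 5.00²)/(2·-2.2) = 5.68 m
Total distance = 5.95 + 27.5 + 5.68 = 39.1 m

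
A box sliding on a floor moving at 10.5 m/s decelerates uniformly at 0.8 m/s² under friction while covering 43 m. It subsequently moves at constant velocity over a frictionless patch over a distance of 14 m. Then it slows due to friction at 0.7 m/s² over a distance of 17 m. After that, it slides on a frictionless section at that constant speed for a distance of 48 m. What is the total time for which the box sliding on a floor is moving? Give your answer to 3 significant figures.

21.9 s

Phase 1 (decelerating): v₀ = 10.5 m/s, a = -0.8 m/s².
v² = v₀² + 2aΔx = 10.5² + 2·-0.8·43 = 41.5 → v = 6.44 m/s
t = (v − v₀)/a = (6.44 − 10.5)/-0.8 = 5.08 s

Phase 2 (constant speed): v₀ = 6.44 m/s, a = 0 m/s².
Constant speed: t = d/v = 14/6.44 = 2.17 s

Phase 3 (decelerating): v₀ = 6.44 m/s, a = -0.7 m/s².
v² = v₀² + 2aΔx = 6.44² + 2·-0.7·17 = 17.7 → v = 4.20 m/s
t = (v − v₀)/a = (4.20 − 6.44)/-0.7 = 3.20 s

Phase 4 (constant speed): v₀ = 4.20 m/s, a = 0 m/s².
Constant speed: t = d/v = 48/4.20 = 11.4 s
Total time = 5.08 + 2.17 + 3.20 + 11.4 = 21.9 s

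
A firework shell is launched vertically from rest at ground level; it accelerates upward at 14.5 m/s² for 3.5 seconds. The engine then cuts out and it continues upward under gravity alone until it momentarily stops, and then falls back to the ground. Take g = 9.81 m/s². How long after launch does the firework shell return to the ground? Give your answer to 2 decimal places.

15.37 s

Phase 1 (powered ascent): v₀ = 0 m/s, a = 14.5 m/s².
v = v₀ + at = 0 + (14.5)(3.5) = 50.8 m/s
Δx = v₀t + ½at² = 0·3.5 + 0.5·14.5·3.5² = 88.8 m

Phase 2 (coasting upward): v₀ = 50.8 m/s, a = -9.81 m/s².
v = v₀ + at → t = (0 − 50.8) / -9.81 = 5.17 s
v² = v₀² + 2aΔx → Δx = (0² − 50.8²)/(2·-9.81) = 131 m

Phase 3 (free fall): v₀ = 0 m/s, a = -9.81 m/s².
Falls 220 m from rest: t = √(2·220/9.81) = 6.70 s; v = g·t = 65.7 m/s.
Total time = 3.50 + 5.17 + 6.70 = 15.4 s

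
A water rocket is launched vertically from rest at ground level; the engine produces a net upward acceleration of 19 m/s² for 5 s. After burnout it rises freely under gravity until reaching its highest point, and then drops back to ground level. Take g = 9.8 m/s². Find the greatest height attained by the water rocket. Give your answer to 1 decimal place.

698.0 m

Phase 1 (powered ascent): v₀ = 0 m/s, a = 19 m/s².
v = v₀ + at = 0 + (19)(5) = 95.0 m/s
Δx = v₀t + ½at² = 0·5 + 0.5·19·5² = 238 m

Phase 2 (coasting upward): v₀ = 95.0 m/s, a = -9.8 m/s².
v = v₀ + at → t = (0 − 95.0) / -9.8 = 9.69 s
v² = v₀² + 2aΔx → Δx = (0² − 95.0²)/(2·-9.8) = 460 m
Maximum height = 238 + 460 = 698 m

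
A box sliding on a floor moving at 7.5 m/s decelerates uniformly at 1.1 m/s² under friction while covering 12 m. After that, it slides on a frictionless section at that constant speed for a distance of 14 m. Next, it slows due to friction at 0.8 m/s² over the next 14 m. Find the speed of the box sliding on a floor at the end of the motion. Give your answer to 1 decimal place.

2.7 m/s

Phase 1 (decelerating): v₀ = 7.50 m/s, a = -1.1 m/s².
v² = v₀² + 2aΔx = 7.50² + 2·-1.1·12 = 29.8 → v = 5.46 m/s
t = (v − v₀)/a = (5.46 − 7.50)/-1.1 = 1.85 s

Phase 2 (constant speed): v₀ = 5.46 m/s, a = 0 m/s².
Constant speed: t = d/v = 14/5.46 = 2.56 s

Phase 3 (decelerating): v₀ = 5.46 m/s, a = -0.8 m/s².
v² = v₀² + 2aΔx = 5.46² + 2·-0.8·14 = 7.45 → v = 2.73 m/s
t = (v − v₀)/a = (2.73 − 5.46)/-0.8 = 3.42 s
Final speed = 2.73 m/s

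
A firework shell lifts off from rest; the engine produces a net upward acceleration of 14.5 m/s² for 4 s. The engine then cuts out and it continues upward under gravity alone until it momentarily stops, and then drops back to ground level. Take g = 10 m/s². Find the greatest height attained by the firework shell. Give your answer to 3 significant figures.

284 m

Phase 1 (powered ascent): v₀ = 0 m/s, a = 14.5 m/s².
v = v₀ + at = 0 + (14.5)(4) = 58.0 m/s
Δx = v₀t + ½at² = 0·4 + 0.5·14.5·4² = 116 m

Phase 2 (coasting upward): v₀ = 58.0 m/s, a = -10 m/s².
v = v₀ + at → t = (0 − 58.0) / -10 = 5.80 s
v² = v₀² + 2aΔx → Δx = (0² − 58.0²)/(2·-10) = 168 m
Maximum height = 116 + 168 = 284 m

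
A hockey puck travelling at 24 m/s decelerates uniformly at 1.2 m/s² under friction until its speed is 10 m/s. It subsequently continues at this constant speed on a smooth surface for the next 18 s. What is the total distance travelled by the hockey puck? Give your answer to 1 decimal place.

Phase 1 (decelerating): v₀ = 24.0 m/s, a = -1.2 m/s².
v = v₀ + at → t = (10 − 24.0) / -1.2 = 11.7 s
v² = v₀² + 2aΔx → Δx = (10² − 24.0²)/(2·-1.2) = 198 m

Phase 2 (constant speed): v₀ = 10.0 m/s, a = 0 m/s².
v = v₀ + at = 10.0 + (0)(18) = 10.0 m/s
Δx = v₀t + ½at² = 10.0·18 + 0.5·0·18² = 180 m
Total distance = 198 + 180 = 378 m

378.3 m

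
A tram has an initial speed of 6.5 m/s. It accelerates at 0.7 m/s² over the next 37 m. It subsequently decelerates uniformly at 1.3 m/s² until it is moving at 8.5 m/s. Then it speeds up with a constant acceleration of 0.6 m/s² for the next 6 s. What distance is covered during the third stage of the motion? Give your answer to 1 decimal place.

61.8 m

Phase 1 (accelerating): v₀ = 6.50 m/s, a = 0.7 m/s².
v² = v₀² + 2aΔx = 6.50² + 2·0.7·37 = 94.0 → v = 9.70 m/s
t = (v − v₀)/a = (9.70 − 6.50)/0.7 = 4.57 s

Phase 2 (decelerating): v₀ = 9.70 m/s, a = -1.3 m/s².
v = v₀ + at → t = (8.5 − 9.70) / -1.3 = 0.921 s
v² = v₀² + 2aΔx → Δx = (8.5² − 9.70²)/(2·-1.3) = 8.38 m

Phase 3 (accelerating): v₀ = 8.50 m/s, a = 0.6 m/s².
v = v₀ + at = 8.50 + (0.6)(6) = 12.1 m/s
Δx = v₀t + ½at² = 8.50·6 + 0.5·0.6·6² = 61.8 m
Distance in phase 3 = 61.8 m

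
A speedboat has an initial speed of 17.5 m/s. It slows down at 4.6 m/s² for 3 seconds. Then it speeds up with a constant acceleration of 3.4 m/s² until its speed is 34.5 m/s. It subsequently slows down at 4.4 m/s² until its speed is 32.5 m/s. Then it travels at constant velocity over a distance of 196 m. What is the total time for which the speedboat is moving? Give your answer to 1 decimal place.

Phase 1 (decelerating): v₀ = 17.5 m/s, a = -4.6 m/s².
v = v₀ + at = 17.5 + (-4.6)(3) = 3.70 m/s
Δx = v₀t + ½at² = 17.5·3 + 0.5·-4.6·3² = 31.8 m

Phase 2 (accelerating): v₀ = 3.70 m/s, a = 3.4 m/s².
v = v₀ + at → t = (34.5 − 3.70) / 3.4 = 9.06 s
v² = v₀² + 2aΔx → Δx = (34.5² − 3.70²)/(2·3.4) = 173 m

Phase 3 (decelerating): v₀ = 34.5 m/s, a = -4.4 m/s².
v = v₀ + at → t = (32.5 − 34.5) / -4.4 = 0.455 s
v² = v₀² + 2aΔx → Δx = (32.5² − 34.5²)/(2·-4.4) = 15.2 m

Phase 4 (constant speed): v₀ = 32.5 m/s, a = 0 m/s².
Constant speed: t = d/v = 196/32.5 = 6.03 s
Total time = 3.00 + 9.06 + 0.455 + 6.03 = 18.5 s

18.5 s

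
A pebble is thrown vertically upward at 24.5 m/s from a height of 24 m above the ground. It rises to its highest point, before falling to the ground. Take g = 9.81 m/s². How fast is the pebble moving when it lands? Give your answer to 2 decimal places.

32.73 m/s

Phase 1 (rising): v₀ = 24.5 m/s, a = -9.81 m/s².
v = v₀ + at → t = (0 − 24.5) / -9.81 = 2.50 s
v² = v₀² + 2aΔx → Δx = (0² − 24.5²)/(2·-9.81) = 30.6 m

Phase 2 (falling): v₀ = 0 m/s, a = -9.81 m/s².
Falls 54.6 m from rest: t = √(2·54.6/9.81) = 3.34 s; v = g·t = 32.7 m/s.
Final speed = 32.7 m/s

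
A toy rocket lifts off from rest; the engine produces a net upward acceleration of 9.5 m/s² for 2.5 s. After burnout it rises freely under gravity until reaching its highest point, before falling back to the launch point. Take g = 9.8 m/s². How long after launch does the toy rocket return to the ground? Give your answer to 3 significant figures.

8.38 s

Phase 1 (powered ascent): v₀ = 0 m/s, a = 9.5 m/s².
v = v₀ + at = 0 + (9.5)(2.5) = 23.8 m/s
Δx = v₀t + ½at² = 0·2.5 + 0.5·9.5·2.5² = 29.7 m

Phase 2 (coasting upward): v₀ = 23.8 m/s, a = -9.8 m/s².
v = v₀ + at → t = (0 − 23.8) / -9.8 = 2.42 s
v² = v₀² + 2aΔx → Δx = (0² − 23.8²)/(2·-9.8) = 28.8 m

Phase 3 (free fall): v₀ = 0 m/s, a = -9.8 m/s².
Falls 58.5 m from rest: t = √(2·58.5/9.8) = 3.45 s; v = g·t = 33.9 m/s.
Total time = 2.50 + 2.42 + 3.45 = 8.38 s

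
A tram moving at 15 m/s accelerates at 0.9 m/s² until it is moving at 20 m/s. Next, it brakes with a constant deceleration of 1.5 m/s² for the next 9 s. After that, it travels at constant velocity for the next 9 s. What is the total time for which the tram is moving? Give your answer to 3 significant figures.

23.6 s

Phase 1 (accelerating): v₀ = 15.0 m/s, a = 0.9 m/s².
v = v₀ + at → t = (20 − 15.0) / 0.9 = 5.56 s
v² = v₀² + 2aΔx → Δx = (20² − 15.0²)/(2·0.9) = 97.2 m

Phase 2 (decelerating): v₀ = 20.0 m/s, a = -1.5 m/s².
v = v₀ + at = 20.0 + (-1.5)(9) = 6.50 m/s
Δx = v₀t + ½at² = 20.0·9 + 0.5·-1.5·9² = 119 m

Phase 3 (constant speed): v₀ = 6.50 m/s, a = 0 m/s².
v = v₀ + at = 6.50 + (0)(9) = 6.50 m/s
Δx = v₀t + ½at² = 6.50·9 + 0.5·0·9² = 58.5 m
Total time = 5.56 + 9.00 + 9.00 = 23.6 s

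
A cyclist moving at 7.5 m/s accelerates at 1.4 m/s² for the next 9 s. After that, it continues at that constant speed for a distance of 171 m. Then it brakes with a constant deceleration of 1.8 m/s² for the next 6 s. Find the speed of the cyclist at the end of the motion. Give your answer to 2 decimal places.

9.30 m/s

Phase 1 (accelerating): v₀ = 7.50 m/s, a = 1.4 m/s².
v = v₀ + at = 7.50 + (1.4)(9) = 20.1 m/s
Δx = v₀t + ½at² = 7.50·9 + 0.5·1.4·9² = 124 m

Phase 2 (constant speed): v₀ = 20.1 m/s, a = 0 m/s².
Constant speed: t = d/v = 171/20.1 = 8.51 s

Phase 3 (decelerating): v₀ = 20.1 m/s, a = -1.8 m/s².
v = v₀ + at = 20.1 + (-1.8)(6) = 9.30 m/s
Δx = v₀t + ½at² = 20.1·6 + 0.5·-1.8·6² = 88.2 m
Final speed = 9.30 m/s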